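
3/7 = 3/7= 0.43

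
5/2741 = 5/2741 = 0.00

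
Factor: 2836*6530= 18519080 = 2^3* 5^1 * 653^1*709^1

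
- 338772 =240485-579257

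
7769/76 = 7769/76  =  102.22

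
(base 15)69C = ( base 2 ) 10111011001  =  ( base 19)42F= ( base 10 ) 1497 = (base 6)10533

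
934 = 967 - 33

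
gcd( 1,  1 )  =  1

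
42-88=-46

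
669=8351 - 7682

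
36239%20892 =15347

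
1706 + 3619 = 5325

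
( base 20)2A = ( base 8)62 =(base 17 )2g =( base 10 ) 50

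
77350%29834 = 17682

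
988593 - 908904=79689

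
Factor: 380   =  2^2*5^1*19^1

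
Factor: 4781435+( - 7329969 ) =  - 2^1  *1274267^1  =  - 2548534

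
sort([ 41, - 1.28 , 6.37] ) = [ - 1.28, 6.37, 41 ]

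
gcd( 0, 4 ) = 4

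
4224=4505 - 281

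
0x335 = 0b1100110101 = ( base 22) 1F7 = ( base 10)821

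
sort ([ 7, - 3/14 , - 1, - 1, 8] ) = [-1 , - 1, - 3/14,7,8]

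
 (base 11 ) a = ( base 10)10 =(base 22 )A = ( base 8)12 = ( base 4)22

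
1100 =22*50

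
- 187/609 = - 187/609 = - 0.31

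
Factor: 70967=13^1*53^1*103^1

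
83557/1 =83557=83557.00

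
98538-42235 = 56303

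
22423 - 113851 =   -  91428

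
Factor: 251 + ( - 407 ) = -156 = - 2^2*3^1*13^1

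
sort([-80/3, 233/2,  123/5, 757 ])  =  [  -  80/3, 123/5,233/2, 757]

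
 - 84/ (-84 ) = 1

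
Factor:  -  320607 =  - 3^2*7^2*727^1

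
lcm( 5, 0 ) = 0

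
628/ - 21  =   - 30 + 2/21 = - 29.90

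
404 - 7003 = - 6599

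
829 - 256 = 573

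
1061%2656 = 1061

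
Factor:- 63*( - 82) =5166 = 2^1*3^2*7^1 * 41^1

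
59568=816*73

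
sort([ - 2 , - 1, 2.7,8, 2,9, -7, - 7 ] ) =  [ - 7 , - 7  , - 2,-1, 2 , 2.7, 8,9] 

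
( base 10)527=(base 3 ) 201112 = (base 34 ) FH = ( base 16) 20F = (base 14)299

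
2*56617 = 113234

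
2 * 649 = 1298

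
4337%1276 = 509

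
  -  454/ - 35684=227/17842 = 0.01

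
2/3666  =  1/1833 = 0.00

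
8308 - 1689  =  6619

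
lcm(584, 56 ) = 4088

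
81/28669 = 81/28669 = 0.00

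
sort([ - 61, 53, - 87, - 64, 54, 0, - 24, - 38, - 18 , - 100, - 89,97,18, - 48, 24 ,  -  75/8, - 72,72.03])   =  [ - 100, - 89,- 87 , - 72, - 64, - 61, - 48, - 38 , - 24,  -  18, - 75/8,0, 18,  24,53, 54,72.03, 97 ]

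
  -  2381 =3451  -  5832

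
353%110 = 23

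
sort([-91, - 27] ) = [ - 91,- 27 ]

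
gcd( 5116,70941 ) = 1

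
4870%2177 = 516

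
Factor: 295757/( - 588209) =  - 7^1*11^1*23^1*167^1*521^( - 1) *1129^( - 1 )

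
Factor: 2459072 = 2^6 * 7^1*11^1*499^1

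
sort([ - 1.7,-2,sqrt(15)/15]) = [ - 2,-1.7,sqrt ( 15)/15] 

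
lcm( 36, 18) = 36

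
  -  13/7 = - 13/7 = - 1.86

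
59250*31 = 1836750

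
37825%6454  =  5555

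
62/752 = 31/376 = 0.08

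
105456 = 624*169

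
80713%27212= 26289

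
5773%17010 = 5773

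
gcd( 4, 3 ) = 1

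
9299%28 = 3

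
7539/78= 96+17/26 = 96.65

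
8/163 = 8/163 = 0.05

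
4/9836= 1/2459 =0.00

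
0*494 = 0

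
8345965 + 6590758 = 14936723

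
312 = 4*78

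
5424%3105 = 2319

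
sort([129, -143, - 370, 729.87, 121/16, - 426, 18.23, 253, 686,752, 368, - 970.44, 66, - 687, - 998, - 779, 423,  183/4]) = [ - 998, - 970.44, - 779, - 687,  -  426, - 370, - 143, 121/16, 18.23, 183/4,66, 129, 253,368, 423, 686, 729.87, 752] 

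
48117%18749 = 10619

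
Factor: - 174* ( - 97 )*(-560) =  - 2^5*3^1 * 5^1*7^1*29^1* 97^1 = - 9451680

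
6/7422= 1/1237 = 0.00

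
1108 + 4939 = 6047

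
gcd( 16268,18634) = 14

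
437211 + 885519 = 1322730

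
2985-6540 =-3555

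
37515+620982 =658497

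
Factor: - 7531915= - 5^1 * 31^1*48593^1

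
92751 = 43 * 2157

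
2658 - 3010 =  - 352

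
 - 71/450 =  - 71/450 = - 0.16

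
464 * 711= 329904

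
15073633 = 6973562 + 8100071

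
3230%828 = 746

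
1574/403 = 3+365/403=3.91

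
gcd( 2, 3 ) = 1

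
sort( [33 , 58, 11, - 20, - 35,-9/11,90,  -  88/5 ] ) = [ - 35, - 20 , - 88/5,-9/11 , 11,33,58,90]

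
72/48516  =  6/4043  =  0.00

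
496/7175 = 496/7175 = 0.07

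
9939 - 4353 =5586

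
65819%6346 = 2359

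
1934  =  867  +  1067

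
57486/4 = 14371 + 1/2=14371.50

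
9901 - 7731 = 2170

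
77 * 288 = 22176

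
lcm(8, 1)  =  8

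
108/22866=18/3811  =  0.00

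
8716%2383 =1567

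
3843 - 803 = 3040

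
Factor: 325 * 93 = 3^1*5^2*13^1 * 31^1 =30225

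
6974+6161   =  13135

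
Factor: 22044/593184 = 11/296 = 2^ (- 3)*11^1*37^( - 1 ) 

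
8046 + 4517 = 12563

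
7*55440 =388080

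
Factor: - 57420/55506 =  - 2^1 * 3^1*5^1*29^ ( - 1 )  =  - 30/29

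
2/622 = 1/311 = 0.00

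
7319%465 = 344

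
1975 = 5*395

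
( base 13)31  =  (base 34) 16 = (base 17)26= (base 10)40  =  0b101000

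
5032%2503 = 26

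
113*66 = 7458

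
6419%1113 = 854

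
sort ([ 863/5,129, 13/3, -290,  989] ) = [ - 290 , 13/3,129, 863/5 , 989]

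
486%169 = 148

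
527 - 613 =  - 86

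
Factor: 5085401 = 5085401^1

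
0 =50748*0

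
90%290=90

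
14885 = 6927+7958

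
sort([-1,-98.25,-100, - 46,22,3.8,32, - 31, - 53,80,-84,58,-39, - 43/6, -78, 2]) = [-100 , - 98.25,-84 ,  -  78, - 53,  -  46,-39, - 31, - 43/6 , - 1,2,3.8,22, 32, 58, 80 ]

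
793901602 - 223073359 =570828243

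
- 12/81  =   - 4/27 = - 0.15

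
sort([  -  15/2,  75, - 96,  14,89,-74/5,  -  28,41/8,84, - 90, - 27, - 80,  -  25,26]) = [ -96, - 90, - 80 , - 28,-27, - 25, - 74/5, - 15/2, 41/8,14,26,75, 84, 89] 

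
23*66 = 1518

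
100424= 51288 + 49136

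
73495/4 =18373 + 3/4 = 18373.75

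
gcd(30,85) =5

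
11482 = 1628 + 9854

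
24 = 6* 4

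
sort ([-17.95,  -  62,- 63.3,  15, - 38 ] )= [ - 63.3, - 62, -38, -17.95,15]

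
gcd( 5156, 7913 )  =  1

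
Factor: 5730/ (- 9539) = -2^1*3^1*5^1*191^1*9539^( - 1 )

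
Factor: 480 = 2^5*3^1*5^1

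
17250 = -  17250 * ( - 1)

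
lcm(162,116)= 9396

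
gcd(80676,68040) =972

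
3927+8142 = 12069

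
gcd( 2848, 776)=8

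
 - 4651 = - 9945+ 5294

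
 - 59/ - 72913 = 59/72913 = 0.00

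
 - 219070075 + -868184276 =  - 1087254351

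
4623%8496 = 4623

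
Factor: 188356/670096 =217/772  =  2^(-2)*7^1*31^1*193^( - 1 ) 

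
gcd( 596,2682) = 298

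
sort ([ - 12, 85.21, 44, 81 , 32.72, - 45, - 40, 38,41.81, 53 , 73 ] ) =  [ - 45, - 40,-12 , 32.72 , 38,41.81,44,53,73,  81, 85.21 ]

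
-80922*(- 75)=6069150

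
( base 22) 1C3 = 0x2EF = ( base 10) 751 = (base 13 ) 45A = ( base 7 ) 2122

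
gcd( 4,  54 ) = 2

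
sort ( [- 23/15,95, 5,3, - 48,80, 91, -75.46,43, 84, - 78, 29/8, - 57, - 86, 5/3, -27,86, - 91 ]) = [ - 91, - 86, - 78, - 75.46, - 57, - 48,  -  27, - 23/15, 5/3, 3, 29/8, 5, 43,80, 84  ,  86 , 91 , 95 ]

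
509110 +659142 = 1168252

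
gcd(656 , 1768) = 8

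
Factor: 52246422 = 2^1*3^2*47^1*61757^1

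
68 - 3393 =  - 3325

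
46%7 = 4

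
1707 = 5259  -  3552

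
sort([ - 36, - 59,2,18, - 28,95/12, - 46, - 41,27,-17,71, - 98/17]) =[ - 59,-46, - 41, - 36, - 28, - 17,  -  98/17,  2,95/12, 18, 27,71]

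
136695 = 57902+78793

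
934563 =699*1337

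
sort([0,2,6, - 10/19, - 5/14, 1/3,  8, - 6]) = [ - 6, -10/19 ,-5/14,  0,1/3, 2, 6, 8]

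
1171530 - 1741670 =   -  570140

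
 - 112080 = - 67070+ - 45010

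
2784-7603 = -4819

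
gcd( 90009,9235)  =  1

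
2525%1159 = 207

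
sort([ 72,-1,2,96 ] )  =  [ - 1, 2  ,  72,96] 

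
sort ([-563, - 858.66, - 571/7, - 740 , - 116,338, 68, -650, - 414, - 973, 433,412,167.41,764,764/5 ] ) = [ - 973, -858.66, - 740, - 650, - 563 , - 414, - 116, - 571/7,68,764/5,167.41 , 338 , 412,433, 764]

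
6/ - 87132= - 1 + 14521/14522  =  - 0.00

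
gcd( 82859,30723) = 931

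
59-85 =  -26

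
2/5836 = 1/2918 = 0.00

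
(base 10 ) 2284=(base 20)5E4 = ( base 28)2pg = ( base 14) b92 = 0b100011101100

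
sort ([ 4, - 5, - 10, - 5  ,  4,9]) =[ - 10, - 5, - 5, 4,4,9]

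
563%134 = 27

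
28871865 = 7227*3995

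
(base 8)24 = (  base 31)k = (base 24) k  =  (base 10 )20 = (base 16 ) 14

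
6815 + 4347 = 11162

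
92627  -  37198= 55429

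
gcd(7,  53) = 1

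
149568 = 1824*82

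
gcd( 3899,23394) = 3899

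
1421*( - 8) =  - 11368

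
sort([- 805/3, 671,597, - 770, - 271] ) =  [  -  770, - 271, - 805/3,597,671] 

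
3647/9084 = 3647/9084= 0.40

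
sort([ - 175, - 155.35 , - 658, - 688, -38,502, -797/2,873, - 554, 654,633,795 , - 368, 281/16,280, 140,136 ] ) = [ - 688 , - 658,  -  554, - 797/2, - 368,-175, -155.35, - 38,281/16 , 136,140 , 280,502,  633, 654,  795 , 873]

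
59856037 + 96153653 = 156009690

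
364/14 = 26 = 26.00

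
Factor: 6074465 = 5^1 * 271^1*4483^1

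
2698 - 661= 2037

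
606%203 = 200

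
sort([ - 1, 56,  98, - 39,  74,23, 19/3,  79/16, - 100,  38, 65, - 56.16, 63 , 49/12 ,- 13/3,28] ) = [  -  100, - 56.16,-39,-13/3, - 1,49/12,79/16,  19/3,  23, 28,38, 56,  63,65 , 74,98] 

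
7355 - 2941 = 4414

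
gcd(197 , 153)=1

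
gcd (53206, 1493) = 1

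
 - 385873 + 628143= 242270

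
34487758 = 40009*862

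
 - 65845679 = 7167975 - 73013654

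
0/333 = 0 = 0.00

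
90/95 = 18/19  =  0.95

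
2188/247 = 2188/247 = 8.86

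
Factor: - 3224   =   - 2^3  *  13^1*31^1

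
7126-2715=4411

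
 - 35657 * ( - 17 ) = 606169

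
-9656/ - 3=3218 + 2/3 = 3218.67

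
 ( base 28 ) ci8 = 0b10011011000000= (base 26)EHE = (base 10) 9920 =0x26c0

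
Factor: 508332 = 2^2 *3^1*11^1*3851^1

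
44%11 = 0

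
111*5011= 556221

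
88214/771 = 88214/771 =114.42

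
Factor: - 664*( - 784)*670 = 348785920=2^8*5^1*7^2 * 67^1*83^1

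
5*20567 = 102835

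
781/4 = 195+1/4 = 195.25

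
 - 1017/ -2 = 508 + 1/2= 508.50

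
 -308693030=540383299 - 849076329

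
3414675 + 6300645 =9715320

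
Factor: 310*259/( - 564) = - 2^( - 1) * 3^ (-1) *5^1*7^1*31^1*37^1*47^( - 1 ) = -40145/282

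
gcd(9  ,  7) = 1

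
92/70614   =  46/35307 = 0.00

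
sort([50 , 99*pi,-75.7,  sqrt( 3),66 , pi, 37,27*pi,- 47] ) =[  -  75.7, - 47, sqrt(3 ), pi, 37,  50,  66, 27*  pi,99 *pi ] 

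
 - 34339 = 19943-54282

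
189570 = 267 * 710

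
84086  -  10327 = 73759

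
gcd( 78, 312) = 78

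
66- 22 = 44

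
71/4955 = 71/4955 = 0.01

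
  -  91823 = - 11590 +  - 80233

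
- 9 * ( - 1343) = 12087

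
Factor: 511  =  7^1*73^1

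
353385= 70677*5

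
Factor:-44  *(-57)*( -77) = -2^2 * 3^1*7^1*11^2*19^1  =  - 193116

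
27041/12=27041/12 =2253.42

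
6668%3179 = 310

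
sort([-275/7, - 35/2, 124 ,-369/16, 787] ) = [-275/7, - 369/16,  -  35/2, 124, 787 ]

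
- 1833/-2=916 + 1/2 = 916.50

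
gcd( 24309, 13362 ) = 3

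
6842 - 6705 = 137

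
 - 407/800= - 407/800= -  0.51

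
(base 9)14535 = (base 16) 26BA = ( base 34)8JK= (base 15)2e0e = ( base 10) 9914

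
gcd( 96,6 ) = 6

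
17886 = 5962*3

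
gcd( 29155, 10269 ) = 7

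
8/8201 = 8/8201 = 0.00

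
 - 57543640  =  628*( - 91630)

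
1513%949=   564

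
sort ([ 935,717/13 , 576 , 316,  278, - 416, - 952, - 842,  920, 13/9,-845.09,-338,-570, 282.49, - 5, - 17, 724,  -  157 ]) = [ - 952, -845.09, - 842, - 570,-416, - 338, - 157,- 17, - 5,13/9, 717/13,  278,282.49,  316,576, 724, 920,935 ]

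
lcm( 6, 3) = 6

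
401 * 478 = 191678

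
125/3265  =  25/653= 0.04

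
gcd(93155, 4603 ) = 1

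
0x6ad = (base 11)1314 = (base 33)1IQ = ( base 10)1709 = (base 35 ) 1dt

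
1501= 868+633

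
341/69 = 4 + 65/69 = 4.94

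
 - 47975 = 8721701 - 8769676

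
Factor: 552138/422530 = 276069/211265 = 3^1*5^(  -  1) *23^1 * 29^( - 1)*31^( - 1)*47^( - 1) * 4001^1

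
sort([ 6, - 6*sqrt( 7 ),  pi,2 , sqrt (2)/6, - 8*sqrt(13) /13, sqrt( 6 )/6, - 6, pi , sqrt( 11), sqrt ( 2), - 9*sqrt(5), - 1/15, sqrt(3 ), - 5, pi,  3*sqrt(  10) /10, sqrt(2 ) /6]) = [ - 9*sqrt(5 ) , - 6*sqrt( 7 ) , - 6, - 5 , - 8*sqrt( 13)/13, - 1/15,  sqrt(2)/6, sqrt ( 2)/6,sqrt(6)/6, 3*sqrt(10) /10 , sqrt(2 ),sqrt( 3) , 2,  pi,pi, pi,  sqrt( 11),6]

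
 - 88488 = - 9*9832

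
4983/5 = 4983/5 = 996.60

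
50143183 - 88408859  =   - 38265676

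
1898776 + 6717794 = 8616570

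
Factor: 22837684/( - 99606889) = - 2^2*83^( - 1 )*1200083^( - 1 )*5709421^1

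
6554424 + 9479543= 16033967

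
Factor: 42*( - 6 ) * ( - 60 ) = 2^4*3^3*5^1*7^1 = 15120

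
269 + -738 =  - 469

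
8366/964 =4183/482= 8.68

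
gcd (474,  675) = 3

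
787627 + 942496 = 1730123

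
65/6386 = 65/6386 = 0.01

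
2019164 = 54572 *37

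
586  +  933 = 1519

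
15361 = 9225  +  6136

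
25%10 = 5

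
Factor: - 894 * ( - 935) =2^1*3^1*5^1 * 11^1 * 17^1 * 149^1  =  835890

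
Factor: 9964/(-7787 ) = - 2^2*13^(-1 )*47^1 *53^1*599^(-1) 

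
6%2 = 0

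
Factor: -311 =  - 311^1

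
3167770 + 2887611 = 6055381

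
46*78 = 3588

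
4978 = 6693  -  1715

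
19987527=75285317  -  55297790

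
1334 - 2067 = -733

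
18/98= 9/49 = 0.18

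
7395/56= 132+ 3/56 = 132.05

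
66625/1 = 66625= 66625.00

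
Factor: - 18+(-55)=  - 73 = -73^1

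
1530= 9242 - 7712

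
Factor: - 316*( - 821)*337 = 87429932  =  2^2*79^1* 337^1*821^1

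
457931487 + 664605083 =1122536570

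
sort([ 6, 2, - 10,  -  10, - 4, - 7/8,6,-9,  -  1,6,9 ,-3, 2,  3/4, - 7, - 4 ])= [ - 10, - 10, - 9, - 7, - 4,-4, - 3, - 1, - 7/8,3/4,2,2,6,6 , 6,9]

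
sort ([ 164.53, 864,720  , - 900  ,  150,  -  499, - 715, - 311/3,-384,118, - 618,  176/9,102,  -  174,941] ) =[  -  900,  -  715,-618,-499,  -  384 ,  -  174,- 311/3, 176/9,102,118,150 , 164.53,  720,  864,941 ] 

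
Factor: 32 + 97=129 = 3^1*43^1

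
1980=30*66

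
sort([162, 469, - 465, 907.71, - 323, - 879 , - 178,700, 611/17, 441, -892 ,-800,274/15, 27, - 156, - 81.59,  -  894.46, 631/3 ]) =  [- 894.46,- 892, - 879, - 800,-465,-323 , - 178, - 156, - 81.59, 274/15,  27,611/17,162, 631/3, 441,469,700,907.71 ] 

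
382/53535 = 382/53535 = 0.01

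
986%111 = 98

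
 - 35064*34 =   -  1192176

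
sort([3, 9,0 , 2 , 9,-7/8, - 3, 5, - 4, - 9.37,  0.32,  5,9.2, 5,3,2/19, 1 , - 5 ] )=[ - 9.37, - 5,-4, - 3, - 7/8, 0, 2/19,0.32,1, 2,3, 3, 5 , 5,5, 9 , 9, 9.2]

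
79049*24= 1897176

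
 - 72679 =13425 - 86104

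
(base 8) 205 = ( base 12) B1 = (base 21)67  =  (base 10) 133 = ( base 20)6D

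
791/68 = 11 + 43/68 = 11.63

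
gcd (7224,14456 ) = 8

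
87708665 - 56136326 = 31572339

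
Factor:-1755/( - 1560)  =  9/8  =  2^( - 3)*3^2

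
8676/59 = 8676/59=147.05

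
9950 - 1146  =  8804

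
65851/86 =765  +  61/86 = 765.71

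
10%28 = 10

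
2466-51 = 2415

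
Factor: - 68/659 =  - 2^2 * 17^1*659^( - 1) 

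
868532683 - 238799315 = 629733368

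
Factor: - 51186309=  - 3^1*229^1 *74507^1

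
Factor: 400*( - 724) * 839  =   - 242974400  =  - 2^6 * 5^2*181^1*839^1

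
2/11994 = 1/5997 =0.00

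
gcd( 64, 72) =8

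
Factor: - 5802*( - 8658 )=2^2 * 3^3*13^1*37^1*967^1=50233716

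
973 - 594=379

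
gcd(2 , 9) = 1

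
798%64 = 30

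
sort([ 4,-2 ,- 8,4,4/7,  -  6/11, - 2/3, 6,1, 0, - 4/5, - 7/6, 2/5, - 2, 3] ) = [ - 8,-2,-2,-7/6, - 4/5, - 2/3, -6/11, 0  ,  2/5, 4/7, 1,3,4,4,6 ]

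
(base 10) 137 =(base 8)211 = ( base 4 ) 2021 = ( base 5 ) 1022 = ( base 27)52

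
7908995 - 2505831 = 5403164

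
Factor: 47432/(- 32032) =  - 2^(- 2)*7^1*11^1*13^(- 1 ) = -  77/52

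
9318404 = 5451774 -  - 3866630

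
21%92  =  21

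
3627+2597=6224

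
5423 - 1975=3448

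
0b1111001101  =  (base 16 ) 3CD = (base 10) 973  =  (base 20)28d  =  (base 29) 14g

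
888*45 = 39960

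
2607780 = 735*3548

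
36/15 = 12/5 = 2.40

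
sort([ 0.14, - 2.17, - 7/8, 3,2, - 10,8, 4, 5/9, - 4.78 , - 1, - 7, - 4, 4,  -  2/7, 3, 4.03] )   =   [ - 10,-7, - 4.78, - 4,- 2.17,  -  1,-7/8, - 2/7,0.14, 5/9, 2, 3, 3, 4, 4, 4.03, 8 ] 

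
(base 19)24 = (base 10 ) 42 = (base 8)52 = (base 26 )1G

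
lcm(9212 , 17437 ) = 488236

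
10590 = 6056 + 4534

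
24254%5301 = 3050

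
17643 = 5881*3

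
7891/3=7891/3 = 2630.33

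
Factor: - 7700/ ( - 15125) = 28/55 = 2^2 * 5^(  -  1)*7^1*11^ ( - 1)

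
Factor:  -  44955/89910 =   -  2^ ( - 1) = - 1/2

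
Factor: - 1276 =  - 2^2*11^1*29^1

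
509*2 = 1018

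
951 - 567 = 384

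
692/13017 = 692/13017 = 0.05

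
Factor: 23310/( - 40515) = -42/73=- 2^1 * 3^1*7^1*73^( - 1) 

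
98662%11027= 10446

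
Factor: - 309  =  -3^1*103^1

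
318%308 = 10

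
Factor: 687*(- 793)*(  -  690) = 2^1*3^2*5^1*13^1*23^1 * 61^1*229^1 = 375905790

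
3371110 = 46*73285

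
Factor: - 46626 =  - 2^1*3^1 * 19^1 * 409^1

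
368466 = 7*52638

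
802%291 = 220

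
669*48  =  32112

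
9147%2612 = 1311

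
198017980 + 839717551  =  1037735531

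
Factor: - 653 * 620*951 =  - 385021860 = - 2^2*3^1*5^1*31^1*317^1*653^1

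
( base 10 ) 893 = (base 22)1ID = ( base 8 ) 1575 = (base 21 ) 20b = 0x37D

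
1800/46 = 39+3/23 =39.13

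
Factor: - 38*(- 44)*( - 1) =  - 1672 = - 2^3*11^1*19^1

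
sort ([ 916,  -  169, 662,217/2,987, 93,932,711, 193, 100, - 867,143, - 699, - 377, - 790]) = [ - 867,  -  790, - 699,-377,-169,93 , 100,217/2, 143,193,662,711,916,932, 987]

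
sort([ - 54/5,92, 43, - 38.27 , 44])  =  [ - 38.27, - 54/5, 43,  44, 92 ] 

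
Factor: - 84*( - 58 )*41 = 199752 = 2^3 * 3^1*7^1 * 29^1*41^1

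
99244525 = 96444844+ 2799681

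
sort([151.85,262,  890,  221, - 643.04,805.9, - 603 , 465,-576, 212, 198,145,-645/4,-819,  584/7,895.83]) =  [-819,  -  643.04,-603,-576,-645/4, 584/7 , 145 , 151.85,198,  212, 221, 262,465,805.9,  890, 895.83 ] 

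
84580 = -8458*(  -  10) 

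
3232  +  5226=8458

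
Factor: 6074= 2^1* 3037^1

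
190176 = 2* 95088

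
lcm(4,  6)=12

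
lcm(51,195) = 3315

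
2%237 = 2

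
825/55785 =55/3719 = 0.01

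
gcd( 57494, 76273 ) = 89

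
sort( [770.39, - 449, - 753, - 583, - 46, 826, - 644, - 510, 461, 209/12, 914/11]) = [-753, - 644, - 583, - 510 , - 449, - 46, 209/12, 914/11, 461, 770.39, 826] 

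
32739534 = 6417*5102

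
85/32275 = 17/6455 = 0.00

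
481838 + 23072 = 504910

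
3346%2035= 1311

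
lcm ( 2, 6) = 6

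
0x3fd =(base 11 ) 849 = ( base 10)1021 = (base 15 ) 481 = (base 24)1ID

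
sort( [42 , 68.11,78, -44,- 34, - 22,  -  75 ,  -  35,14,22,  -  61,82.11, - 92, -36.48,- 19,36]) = [ - 92,  -  75, - 61, - 44, - 36.48, - 35  , - 34, - 22, - 19, 14,22 , 36,42,68.11,  78, 82.11]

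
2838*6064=17209632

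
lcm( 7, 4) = 28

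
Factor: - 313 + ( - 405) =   -  2^1*359^1= -718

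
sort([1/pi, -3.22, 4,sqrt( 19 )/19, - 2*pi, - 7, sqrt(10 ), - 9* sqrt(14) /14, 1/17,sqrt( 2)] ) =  [ - 7, - 2*pi, - 3.22, - 9*sqrt( 14)/14,1/17,  sqrt(19)/19,1/pi, sqrt(2 ), sqrt(10), 4]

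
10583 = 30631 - 20048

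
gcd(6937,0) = 6937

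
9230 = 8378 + 852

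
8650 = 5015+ 3635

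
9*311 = 2799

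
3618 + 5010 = 8628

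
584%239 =106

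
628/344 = 1+ 71/86= 1.83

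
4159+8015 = 12174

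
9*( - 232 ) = -2088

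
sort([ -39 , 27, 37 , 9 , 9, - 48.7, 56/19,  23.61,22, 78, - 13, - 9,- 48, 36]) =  [ - 48.7, - 48,  -  39,-13, - 9, 56/19 , 9, 9,22, 23.61, 27, 36, 37, 78 ]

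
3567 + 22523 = 26090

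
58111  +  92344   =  150455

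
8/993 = 8/993  =  0.01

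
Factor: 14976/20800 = 2^1*3^2  *5^ ( - 2)  =  18/25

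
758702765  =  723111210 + 35591555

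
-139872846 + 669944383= 530071537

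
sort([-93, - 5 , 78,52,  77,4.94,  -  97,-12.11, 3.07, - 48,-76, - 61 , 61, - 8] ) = [  -  97, - 93,-76, - 61 ,- 48,  -  12.11, - 8, - 5 , 3.07,4.94 , 52, 61, 77,78]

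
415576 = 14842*28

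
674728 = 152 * 4439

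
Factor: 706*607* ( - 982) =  - 2^2*353^1 * 491^1*607^1= - 420828244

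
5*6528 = 32640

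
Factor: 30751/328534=2^( - 1 )*7^1*23^1*191^1*164267^(  -  1) 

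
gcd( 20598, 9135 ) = 3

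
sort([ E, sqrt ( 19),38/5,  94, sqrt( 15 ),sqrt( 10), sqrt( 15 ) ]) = [ E, sqrt (10 ),sqrt(15), sqrt(15 ), sqrt( 19 ),38/5,94]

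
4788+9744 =14532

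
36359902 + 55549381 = 91909283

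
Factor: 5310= 2^1*3^2*5^1*59^1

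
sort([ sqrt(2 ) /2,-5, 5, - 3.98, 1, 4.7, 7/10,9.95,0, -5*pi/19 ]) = [-5, - 3.98,-5*pi/19 , 0, 7/10, sqrt(2 )/2,  1, 4.7, 5,9.95]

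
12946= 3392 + 9554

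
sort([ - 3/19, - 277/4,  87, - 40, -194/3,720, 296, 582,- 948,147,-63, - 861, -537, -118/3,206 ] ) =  [ - 948, -861,-537 , -277/4,  -  194/3,-63 , - 40, - 118/3, - 3/19, 87,147,206 , 296,582,720] 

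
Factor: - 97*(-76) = 2^2*19^1*97^1 = 7372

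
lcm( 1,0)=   0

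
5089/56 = 90 + 7/8 = 90.88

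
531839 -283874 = 247965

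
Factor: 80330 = 2^1* 5^1*29^1* 277^1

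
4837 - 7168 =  - 2331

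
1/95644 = 1/95644 = 0.00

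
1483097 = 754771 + 728326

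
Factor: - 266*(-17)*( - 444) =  - 2^3*3^1*7^1 * 17^1 * 19^1*37^1 = -  2007768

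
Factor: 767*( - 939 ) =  - 720213 = - 3^1*13^1 *59^1*313^1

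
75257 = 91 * 827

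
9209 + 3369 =12578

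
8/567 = 8/567 = 0.01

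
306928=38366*8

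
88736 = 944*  94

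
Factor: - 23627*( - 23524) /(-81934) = -277900774/40967 = - 2^1*71^( - 1 ) *577^( - 1)*5881^1*23627^1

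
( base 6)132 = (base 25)26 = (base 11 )51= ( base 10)56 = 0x38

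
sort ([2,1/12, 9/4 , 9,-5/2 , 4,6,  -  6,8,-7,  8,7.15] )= [- 7,- 6, - 5/2,1/12, 2, 9/4,  4,6,7.15, 8,8, 9]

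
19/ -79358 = -19/79358  =  -0.00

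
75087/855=87 + 78/95=87.82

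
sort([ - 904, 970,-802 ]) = [-904, - 802,970]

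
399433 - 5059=394374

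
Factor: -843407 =-29^1 * 127^1*229^1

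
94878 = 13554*7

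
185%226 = 185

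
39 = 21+18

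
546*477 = 260442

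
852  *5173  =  4407396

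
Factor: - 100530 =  - 2^1*3^2 * 5^1  *  1117^1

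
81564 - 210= 81354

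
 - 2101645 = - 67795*31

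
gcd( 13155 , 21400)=5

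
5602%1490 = 1132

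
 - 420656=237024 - 657680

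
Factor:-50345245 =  - 5^1*17^2*34841^1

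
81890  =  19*4310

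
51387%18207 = 14973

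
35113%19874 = 15239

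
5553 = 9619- 4066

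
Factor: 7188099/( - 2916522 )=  - 2^( - 1)*3^ ( - 1 ) * 7^ (-1)*19^1*79^( - 1) * 293^( - 1 )*126107^1 = -2396033/972174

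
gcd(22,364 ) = 2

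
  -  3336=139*(- 24)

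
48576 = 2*24288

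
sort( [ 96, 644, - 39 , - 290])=[-290, - 39,  96,  644] 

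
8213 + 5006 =13219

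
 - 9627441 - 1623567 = - 11251008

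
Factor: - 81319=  - 7^1*11617^1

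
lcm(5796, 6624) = 46368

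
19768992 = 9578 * 2064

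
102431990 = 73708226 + 28723764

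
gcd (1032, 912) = 24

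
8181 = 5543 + 2638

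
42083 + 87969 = 130052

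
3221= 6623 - 3402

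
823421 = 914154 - 90733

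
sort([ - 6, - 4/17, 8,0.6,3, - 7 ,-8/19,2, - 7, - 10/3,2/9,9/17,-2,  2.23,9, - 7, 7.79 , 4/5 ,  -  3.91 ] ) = [ - 7,-7, - 7, - 6, - 3.91,  -  10/3,- 2,-8/19  , - 4/17,2/9,9/17,0.6,  4/5,  2,  2.23,  3,7.79 , 8, 9 ]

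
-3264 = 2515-5779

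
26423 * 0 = 0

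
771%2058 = 771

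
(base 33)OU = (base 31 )QG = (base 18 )29c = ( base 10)822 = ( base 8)1466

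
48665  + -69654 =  - 20989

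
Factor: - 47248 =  - 2^4*2953^1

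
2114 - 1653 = 461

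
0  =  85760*0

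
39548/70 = 19774/35  =  564.97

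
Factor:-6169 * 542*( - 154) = 2^2*7^1*11^1 * 31^1*199^1 * 271^1 = 514914092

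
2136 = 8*267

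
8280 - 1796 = 6484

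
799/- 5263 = - 1+4464/5263 = - 0.15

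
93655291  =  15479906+78175385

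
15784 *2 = 31568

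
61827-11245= 50582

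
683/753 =683/753 = 0.91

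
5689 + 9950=15639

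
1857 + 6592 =8449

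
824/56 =103/7 = 14.71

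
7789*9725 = 75748025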